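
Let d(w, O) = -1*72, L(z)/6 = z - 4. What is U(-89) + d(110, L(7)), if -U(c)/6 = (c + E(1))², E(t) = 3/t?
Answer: -44448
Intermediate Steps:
L(z) = -24 + 6*z (L(z) = 6*(z - 4) = 6*(-4 + z) = -24 + 6*z)
d(w, O) = -72
U(c) = -6*(3 + c)² (U(c) = -6*(c + 3/1)² = -6*(c + 3*1)² = -6*(c + 3)² = -6*(3 + c)²)
U(-89) + d(110, L(7)) = -6*(3 - 89)² - 72 = -6*(-86)² - 72 = -6*7396 - 72 = -44376 - 72 = -44448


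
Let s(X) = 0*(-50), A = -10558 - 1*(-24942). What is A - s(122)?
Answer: 14384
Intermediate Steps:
A = 14384 (A = -10558 + 24942 = 14384)
s(X) = 0
A - s(122) = 14384 - 1*0 = 14384 + 0 = 14384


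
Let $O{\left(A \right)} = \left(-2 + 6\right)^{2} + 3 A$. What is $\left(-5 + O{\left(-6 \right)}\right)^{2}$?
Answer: $49$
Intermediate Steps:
$O{\left(A \right)} = 16 + 3 A$ ($O{\left(A \right)} = 4^{2} + 3 A = 16 + 3 A$)
$\left(-5 + O{\left(-6 \right)}\right)^{2} = \left(-5 + \left(16 + 3 \left(-6\right)\right)\right)^{2} = \left(-5 + \left(16 - 18\right)\right)^{2} = \left(-5 - 2\right)^{2} = \left(-7\right)^{2} = 49$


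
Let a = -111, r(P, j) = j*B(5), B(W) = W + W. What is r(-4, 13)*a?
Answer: -14430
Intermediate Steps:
B(W) = 2*W
r(P, j) = 10*j (r(P, j) = j*(2*5) = j*10 = 10*j)
r(-4, 13)*a = (10*13)*(-111) = 130*(-111) = -14430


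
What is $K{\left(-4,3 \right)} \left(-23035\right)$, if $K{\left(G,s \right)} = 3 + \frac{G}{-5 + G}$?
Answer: $- \frac{714085}{9} \approx -79343.0$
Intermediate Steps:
$K{\left(G,s \right)} = 3 + \frac{G}{-5 + G}$
$K{\left(-4,3 \right)} \left(-23035\right) = \frac{-15 + 4 \left(-4\right)}{-5 - 4} \left(-23035\right) = \frac{-15 - 16}{-9} \left(-23035\right) = \left(- \frac{1}{9}\right) \left(-31\right) \left(-23035\right) = \frac{31}{9} \left(-23035\right) = - \frac{714085}{9}$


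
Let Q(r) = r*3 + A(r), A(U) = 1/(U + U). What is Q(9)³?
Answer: 115501303/5832 ≈ 19805.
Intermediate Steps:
A(U) = 1/(2*U)
Q(r) = 1/(2*r) + 3*r (Q(r) = r*3 + 1/(2*r) = 3*r + 1/(2*r) = 1/(2*r) + 3*r)
Q(9)³ = ((½)/9 + 3*9)³ = ((½)*(⅑) + 27)³ = (1/18 + 27)³ = (487/18)³ = 115501303/5832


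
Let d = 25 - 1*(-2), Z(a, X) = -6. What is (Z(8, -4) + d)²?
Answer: 441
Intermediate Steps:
d = 27 (d = 25 + 2 = 27)
(Z(8, -4) + d)² = (-6 + 27)² = 21² = 441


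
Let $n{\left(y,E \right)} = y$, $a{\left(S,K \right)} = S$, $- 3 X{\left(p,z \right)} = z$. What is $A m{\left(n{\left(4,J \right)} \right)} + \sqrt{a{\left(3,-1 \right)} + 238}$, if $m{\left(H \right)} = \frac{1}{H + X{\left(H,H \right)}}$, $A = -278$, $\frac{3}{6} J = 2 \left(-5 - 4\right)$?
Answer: $- \frac{417}{4} + \sqrt{241} \approx -88.726$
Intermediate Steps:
$X{\left(p,z \right)} = - \frac{z}{3}$
$J = -36$ ($J = 2 \cdot 2 \left(-5 - 4\right) = 2 \cdot 2 \left(-9\right) = 2 \left(-18\right) = -36$)
$m{\left(H \right)} = \frac{3}{2 H}$ ($m{\left(H \right)} = \frac{1}{H - \frac{H}{3}} = \frac{1}{\frac{2}{3} H} = \frac{3}{2 H}$)
$A m{\left(n{\left(4,J \right)} \right)} + \sqrt{a{\left(3,-1 \right)} + 238} = - 278 \frac{3}{2 \cdot 4} + \sqrt{3 + 238} = - 278 \cdot \frac{3}{2} \cdot \frac{1}{4} + \sqrt{241} = \left(-278\right) \frac{3}{8} + \sqrt{241} = - \frac{417}{4} + \sqrt{241}$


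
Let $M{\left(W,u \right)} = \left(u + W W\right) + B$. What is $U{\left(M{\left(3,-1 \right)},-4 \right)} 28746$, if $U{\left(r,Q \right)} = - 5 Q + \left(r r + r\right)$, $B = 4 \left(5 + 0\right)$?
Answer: $23916672$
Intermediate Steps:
$B = 20$ ($B = 4 \cdot 5 = 20$)
$M{\left(W,u \right)} = 20 + u + W^{2}$ ($M{\left(W,u \right)} = \left(u + W W\right) + 20 = \left(u + W^{2}\right) + 20 = 20 + u + W^{2}$)
$U{\left(r,Q \right)} = r + r^{2} - 5 Q$ ($U{\left(r,Q \right)} = - 5 Q + \left(r^{2} + r\right) = - 5 Q + \left(r + r^{2}\right) = r + r^{2} - 5 Q$)
$U{\left(M{\left(3,-1 \right)},-4 \right)} 28746 = \left(\left(20 - 1 + 3^{2}\right) + \left(20 - 1 + 3^{2}\right)^{2} - -20\right) 28746 = \left(\left(20 - 1 + 9\right) + \left(20 - 1 + 9\right)^{2} + 20\right) 28746 = \left(28 + 28^{2} + 20\right) 28746 = \left(28 + 784 + 20\right) 28746 = 832 \cdot 28746 = 23916672$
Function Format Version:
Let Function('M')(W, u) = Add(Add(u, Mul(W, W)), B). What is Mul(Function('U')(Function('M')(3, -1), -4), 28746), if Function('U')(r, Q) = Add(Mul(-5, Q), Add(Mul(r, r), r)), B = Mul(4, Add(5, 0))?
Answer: 23916672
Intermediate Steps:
B = 20 (B = Mul(4, 5) = 20)
Function('M')(W, u) = Add(20, u, Pow(W, 2)) (Function('M')(W, u) = Add(Add(u, Mul(W, W)), 20) = Add(Add(u, Pow(W, 2)), 20) = Add(20, u, Pow(W, 2)))
Function('U')(r, Q) = Add(r, Pow(r, 2), Mul(-5, Q)) (Function('U')(r, Q) = Add(Mul(-5, Q), Add(Pow(r, 2), r)) = Add(Mul(-5, Q), Add(r, Pow(r, 2))) = Add(r, Pow(r, 2), Mul(-5, Q)))
Mul(Function('U')(Function('M')(3, -1), -4), 28746) = Mul(Add(Add(20, -1, Pow(3, 2)), Pow(Add(20, -1, Pow(3, 2)), 2), Mul(-5, -4)), 28746) = Mul(Add(Add(20, -1, 9), Pow(Add(20, -1, 9), 2), 20), 28746) = Mul(Add(28, Pow(28, 2), 20), 28746) = Mul(Add(28, 784, 20), 28746) = Mul(832, 28746) = 23916672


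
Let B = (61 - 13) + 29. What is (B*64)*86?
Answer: 423808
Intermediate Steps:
B = 77 (B = 48 + 29 = 77)
(B*64)*86 = (77*64)*86 = 4928*86 = 423808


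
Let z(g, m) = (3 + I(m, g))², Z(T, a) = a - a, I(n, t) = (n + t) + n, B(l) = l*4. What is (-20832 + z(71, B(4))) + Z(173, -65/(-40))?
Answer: -9596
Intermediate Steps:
B(l) = 4*l
I(n, t) = t + 2*n
Z(T, a) = 0
z(g, m) = (3 + g + 2*m)² (z(g, m) = (3 + (g + 2*m))² = (3 + g + 2*m)²)
(-20832 + z(71, B(4))) + Z(173, -65/(-40)) = (-20832 + (3 + 71 + 2*(4*4))²) + 0 = (-20832 + (3 + 71 + 2*16)²) + 0 = (-20832 + (3 + 71 + 32)²) + 0 = (-20832 + 106²) + 0 = (-20832 + 11236) + 0 = -9596 + 0 = -9596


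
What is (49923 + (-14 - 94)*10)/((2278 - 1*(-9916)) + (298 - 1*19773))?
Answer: -5427/809 ≈ -6.7083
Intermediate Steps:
(49923 + (-14 - 94)*10)/((2278 - 1*(-9916)) + (298 - 1*19773)) = (49923 - 108*10)/((2278 + 9916) + (298 - 19773)) = (49923 - 1080)/(12194 - 19475) = 48843/(-7281) = 48843*(-1/7281) = -5427/809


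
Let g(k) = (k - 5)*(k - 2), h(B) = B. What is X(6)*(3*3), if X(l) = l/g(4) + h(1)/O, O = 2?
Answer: -45/2 ≈ -22.500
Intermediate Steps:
g(k) = (-5 + k)*(-2 + k)
X(l) = 1/2 - l/2 (X(l) = l/(10 + 4**2 - 7*4) + 1/2 = l/(10 + 16 - 28) + 1*(1/2) = l/(-2) + 1/2 = l*(-1/2) + 1/2 = -l/2 + 1/2 = 1/2 - l/2)
X(6)*(3*3) = (1/2 - 1/2*6)*(3*3) = (1/2 - 3)*9 = -5/2*9 = -45/2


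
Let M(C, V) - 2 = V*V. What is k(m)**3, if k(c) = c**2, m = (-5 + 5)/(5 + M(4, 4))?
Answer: 0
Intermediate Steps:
M(C, V) = 2 + V**2 (M(C, V) = 2 + V*V = 2 + V**2)
m = 0 (m = (-5 + 5)/(5 + (2 + 4**2)) = 0/(5 + (2 + 16)) = 0/(5 + 18) = 0/23 = 0*(1/23) = 0)
k(m)**3 = (0**2)**3 = 0**3 = 0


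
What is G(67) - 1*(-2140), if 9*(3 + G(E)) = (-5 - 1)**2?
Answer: 2141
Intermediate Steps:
G(E) = 1 (G(E) = -3 + (-5 - 1)**2/9 = -3 + (1/9)*(-6)**2 = -3 + (1/9)*36 = -3 + 4 = 1)
G(67) - 1*(-2140) = 1 - 1*(-2140) = 1 + 2140 = 2141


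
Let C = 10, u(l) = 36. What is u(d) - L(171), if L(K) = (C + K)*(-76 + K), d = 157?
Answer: -17159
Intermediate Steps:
L(K) = (-76 + K)*(10 + K) (L(K) = (10 + K)*(-76 + K) = (-76 + K)*(10 + K))
u(d) - L(171) = 36 - (-760 + 171² - 66*171) = 36 - (-760 + 29241 - 11286) = 36 - 1*17195 = 36 - 17195 = -17159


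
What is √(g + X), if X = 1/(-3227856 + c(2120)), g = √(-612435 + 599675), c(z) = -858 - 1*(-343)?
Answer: √(-3228371 + 20844758627282*I*√3190)/3228371 ≈ 7.5153 + 7.5153*I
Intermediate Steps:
c(z) = -515 (c(z) = -858 + 343 = -515)
g = 2*I*√3190 (g = √(-12760) = 2*I*√3190 ≈ 112.96*I)
X = -1/3228371 (X = 1/(-3227856 - 515) = 1/(-3228371) = -1/3228371 ≈ -3.0975e-7)
√(g + X) = √(2*I*√3190 - 1/3228371) = √(-1/3228371 + 2*I*√3190)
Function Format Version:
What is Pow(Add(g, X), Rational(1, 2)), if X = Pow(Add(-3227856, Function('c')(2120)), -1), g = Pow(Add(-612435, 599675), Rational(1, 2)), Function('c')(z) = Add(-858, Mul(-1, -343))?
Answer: Mul(Rational(1, 3228371), Pow(Add(-3228371, Mul(20844758627282, I, Pow(3190, Rational(1, 2)))), Rational(1, 2))) ≈ Add(7.5153, Mul(7.5153, I))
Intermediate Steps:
Function('c')(z) = -515 (Function('c')(z) = Add(-858, 343) = -515)
g = Mul(2, I, Pow(3190, Rational(1, 2))) (g = Pow(-12760, Rational(1, 2)) = Mul(2, I, Pow(3190, Rational(1, 2))) ≈ Mul(112.96, I))
X = Rational(-1, 3228371) (X = Pow(Add(-3227856, -515), -1) = Pow(-3228371, -1) = Rational(-1, 3228371) ≈ -3.0975e-7)
Pow(Add(g, X), Rational(1, 2)) = Pow(Add(Mul(2, I, Pow(3190, Rational(1, 2))), Rational(-1, 3228371)), Rational(1, 2)) = Pow(Add(Rational(-1, 3228371), Mul(2, I, Pow(3190, Rational(1, 2)))), Rational(1, 2))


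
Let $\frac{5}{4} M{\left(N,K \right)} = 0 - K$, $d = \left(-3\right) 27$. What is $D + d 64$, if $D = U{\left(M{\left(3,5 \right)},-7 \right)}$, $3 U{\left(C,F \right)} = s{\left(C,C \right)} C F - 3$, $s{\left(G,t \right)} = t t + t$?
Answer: $-5073$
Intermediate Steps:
$d = -81$
$M{\left(N,K \right)} = - \frac{4 K}{5}$ ($M{\left(N,K \right)} = \frac{4 \left(0 - K\right)}{5} = \frac{4 \left(- K\right)}{5} = - \frac{4 K}{5}$)
$s{\left(G,t \right)} = t + t^{2}$ ($s{\left(G,t \right)} = t^{2} + t = t + t^{2}$)
$U{\left(C,F \right)} = -1 + \frac{F C^{2} \left(1 + C\right)}{3}$ ($U{\left(C,F \right)} = \frac{C \left(1 + C\right) C F - 3}{3} = \frac{C^{2} \left(1 + C\right) F - 3}{3} = \frac{F C^{2} \left(1 + C\right) - 3}{3} = \frac{-3 + F C^{2} \left(1 + C\right)}{3} = -1 + \frac{F C^{2} \left(1 + C\right)}{3}$)
$D = 111$ ($D = -1 + \frac{1}{3} \left(-7\right) \left(\left(- \frac{4}{5}\right) 5\right)^{2} \left(1 - 4\right) = -1 + \frac{1}{3} \left(-7\right) \left(-4\right)^{2} \left(1 - 4\right) = -1 + \frac{1}{3} \left(-7\right) 16 \left(-3\right) = -1 + 112 = 111$)
$D + d 64 = 111 - 5184 = -5073$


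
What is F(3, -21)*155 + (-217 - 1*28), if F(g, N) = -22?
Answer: -3655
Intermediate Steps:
F(3, -21)*155 + (-217 - 1*28) = -22*155 + (-217 - 1*28) = -3410 + (-217 - 28) = -3410 - 245 = -3655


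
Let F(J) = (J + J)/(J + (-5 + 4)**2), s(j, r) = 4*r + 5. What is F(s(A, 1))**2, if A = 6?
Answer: 81/25 ≈ 3.2400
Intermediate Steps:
s(j, r) = 5 + 4*r
F(J) = 2*J/(1 + J) (F(J) = (2*J)/(J + (-1)**2) = (2*J)/(J + 1) = (2*J)/(1 + J) = 2*J/(1 + J))
F(s(A, 1))**2 = (2*(5 + 4*1)/(1 + (5 + 4*1)))**2 = (2*(5 + 4)/(1 + (5 + 4)))**2 = (2*9/(1 + 9))**2 = (2*9/10)**2 = (2*9*(1/10))**2 = (9/5)**2 = 81/25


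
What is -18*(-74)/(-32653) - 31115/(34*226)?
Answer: -1026233183/250905652 ≈ -4.0901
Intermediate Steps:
-18*(-74)/(-32653) - 31115/(34*226) = 1332*(-1/32653) - 31115/7684 = -1332/32653 - 31115*1/7684 = -1332/32653 - 31115/7684 = -1026233183/250905652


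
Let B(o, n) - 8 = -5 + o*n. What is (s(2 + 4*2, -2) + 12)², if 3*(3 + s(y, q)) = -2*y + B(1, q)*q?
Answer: 25/9 ≈ 2.7778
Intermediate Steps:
B(o, n) = 3 + n*o (B(o, n) = 8 + (-5 + o*n) = 8 + (-5 + n*o) = 3 + n*o)
s(y, q) = -3 - 2*y/3 + q*(3 + q)/3 (s(y, q) = -3 + (-2*y + (3 + q*1)*q)/3 = -3 + (-2*y + (3 + q)*q)/3 = -3 + (-2*y + q*(3 + q))/3 = -3 + (-2*y/3 + q*(3 + q)/3) = -3 - 2*y/3 + q*(3 + q)/3)
(s(2 + 4*2, -2) + 12)² = ((-3 - 2*(2 + 4*2)/3 + (⅓)*(-2)*(3 - 2)) + 12)² = ((-3 - 2*(2 + 8)/3 + (⅓)*(-2)*1) + 12)² = ((-3 - ⅔*10 - ⅔) + 12)² = ((-3 - 20/3 - ⅔) + 12)² = (-31/3 + 12)² = (5/3)² = 25/9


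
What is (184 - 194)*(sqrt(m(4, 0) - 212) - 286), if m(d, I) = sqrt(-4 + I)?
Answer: 2860 - 10*sqrt(-212 + 2*I) ≈ 2859.3 - 145.6*I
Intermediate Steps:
(184 - 194)*(sqrt(m(4, 0) - 212) - 286) = (184 - 194)*(sqrt(sqrt(-4 + 0) - 212) - 286) = -10*(sqrt(sqrt(-4) - 212) - 286) = -10*(sqrt(2*I - 212) - 286) = -10*(sqrt(-212 + 2*I) - 286) = -10*(-286 + sqrt(-212 + 2*I)) = 2860 - 10*sqrt(-212 + 2*I)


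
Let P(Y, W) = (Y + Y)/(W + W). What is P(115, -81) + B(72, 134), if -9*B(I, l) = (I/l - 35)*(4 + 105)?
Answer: 2257424/5427 ≈ 415.96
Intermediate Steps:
P(Y, W) = Y/W (P(Y, W) = (2*Y)/((2*W)) = (2*Y)*(1/(2*W)) = Y/W)
B(I, l) = 3815/9 - 109*I/(9*l) (B(I, l) = -(I/l - 35)*(4 + 105)/9 = -(-35 + I/l)*109/9 = -(-3815 + 109*I/l)/9 = 3815/9 - 109*I/(9*l))
P(115, -81) + B(72, 134) = 115/(-81) + (109/9)*(-1*72 + 35*134)/134 = 115*(-1/81) + (109/9)*(1/134)*(-72 + 4690) = -115/81 + (109/9)*(1/134)*4618 = -115/81 + 251681/603 = 2257424/5427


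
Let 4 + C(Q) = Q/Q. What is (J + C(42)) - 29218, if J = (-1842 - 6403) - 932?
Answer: -38398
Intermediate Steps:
C(Q) = -3 (C(Q) = -4 + Q/Q = -4 + 1 = -3)
J = -9177 (J = -8245 - 932 = -9177)
(J + C(42)) - 29218 = (-9177 - 3) - 29218 = -9180 - 29218 = -38398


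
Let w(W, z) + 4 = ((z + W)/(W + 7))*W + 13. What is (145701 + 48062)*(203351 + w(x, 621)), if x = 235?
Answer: 4787329567820/121 ≈ 3.9565e+10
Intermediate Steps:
w(W, z) = 9 + W*(W + z)/(7 + W) (w(W, z) = -4 + (((z + W)/(W + 7))*W + 13) = -4 + (((W + z)/(7 + W))*W + 13) = -4 + (W*(W + z)/(7 + W) + 13) = -4 + (13 + W*(W + z)/(7 + W)) = 9 + W*(W + z)/(7 + W))
(145701 + 48062)*(203351 + w(x, 621)) = (145701 + 48062)*(203351 + (63 + 235² + 9*235 + 235*621)/(7 + 235)) = 193763*(203351 + (63 + 55225 + 2115 + 145935)/242) = 193763*(203351 + (1/242)*203338) = 193763*(203351 + 101669/121) = 193763*(24707140/121) = 4787329567820/121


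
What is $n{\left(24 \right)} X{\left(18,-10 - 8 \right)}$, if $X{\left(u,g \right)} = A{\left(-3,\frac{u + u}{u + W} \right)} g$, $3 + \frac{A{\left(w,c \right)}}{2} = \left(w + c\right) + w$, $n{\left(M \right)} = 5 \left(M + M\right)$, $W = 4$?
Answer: $\frac{699840}{11} \approx 63622.0$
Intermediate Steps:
$n{\left(M \right)} = 10 M$ ($n{\left(M \right)} = 5 \cdot 2 M = 10 M$)
$A{\left(w,c \right)} = -6 + 2 c + 4 w$ ($A{\left(w,c \right)} = -6 + 2 \left(\left(w + c\right) + w\right) = -6 + 2 \left(\left(c + w\right) + w\right) = -6 + 2 \left(c + 2 w\right) = -6 + \left(2 c + 4 w\right) = -6 + 2 c + 4 w$)
$X{\left(u,g \right)} = g \left(-18 + \frac{4 u}{4 + u}\right)$ ($X{\left(u,g \right)} = \left(-6 + 2 \frac{u + u}{u + 4} + 4 \left(-3\right)\right) g = \left(-6 + 2 \frac{2 u}{4 + u} - 12\right) g = \left(-6 + \frac{4 u}{4 + u} - 12\right) g = \left(-18 + \frac{4 u}{4 + u}\right) g = g \left(-18 + \frac{4 u}{4 + u}\right)$)
$n{\left(24 \right)} X{\left(18,-10 - 8 \right)} = 10 \cdot 24 \frac{2 \left(-10 - 8\right) \left(-36 - 126\right)}{4 + 18} = 240 \cdot 2 \left(-18\right) \frac{1}{22} \left(-36 - 126\right) = 240 \cdot 2 \left(-18\right) \frac{1}{22} \left(-162\right) = 240 \cdot \frac{2916}{11} = \frac{699840}{11}$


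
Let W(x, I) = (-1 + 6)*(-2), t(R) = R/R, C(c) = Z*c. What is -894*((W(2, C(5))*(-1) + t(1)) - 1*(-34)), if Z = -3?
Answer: -40230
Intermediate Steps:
C(c) = -3*c
t(R) = 1
W(x, I) = -10 (W(x, I) = 5*(-2) = -10)
-894*((W(2, C(5))*(-1) + t(1)) - 1*(-34)) = -894*((-10*(-1) + 1) - 1*(-34)) = -894*((10 + 1) + 34) = -894*(11 + 34) = -894*45 = -40230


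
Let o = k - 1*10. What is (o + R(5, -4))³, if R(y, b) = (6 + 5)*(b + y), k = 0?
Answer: 1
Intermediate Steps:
R(y, b) = 11*b + 11*y (R(y, b) = 11*(b + y) = 11*b + 11*y)
o = -10 (o = 0 - 1*10 = 0 - 10 = -10)
(o + R(5, -4))³ = (-10 + (11*(-4) + 11*5))³ = (-10 + (-44 + 55))³ = (-10 + 11)³ = 1³ = 1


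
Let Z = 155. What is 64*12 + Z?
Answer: 923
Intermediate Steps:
64*12 + Z = 64*12 + 155 = 768 + 155 = 923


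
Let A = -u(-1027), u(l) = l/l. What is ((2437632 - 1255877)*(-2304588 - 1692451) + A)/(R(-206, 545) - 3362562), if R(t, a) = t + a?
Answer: 4723520823446/3362223 ≈ 1.4049e+6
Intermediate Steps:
R(t, a) = a + t
u(l) = 1
A = -1 (A = -1*1 = -1)
((2437632 - 1255877)*(-2304588 - 1692451) + A)/(R(-206, 545) - 3362562) = ((2437632 - 1255877)*(-2304588 - 1692451) - 1)/((545 - 206) - 3362562) = (1181755*(-3997039) - 1)/(339 - 3362562) = (-4723520823445 - 1)/(-3362223) = -4723520823446*(-1/3362223) = 4723520823446/3362223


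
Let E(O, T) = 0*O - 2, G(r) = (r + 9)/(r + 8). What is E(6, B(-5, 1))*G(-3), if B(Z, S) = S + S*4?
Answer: -12/5 ≈ -2.4000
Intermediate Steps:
B(Z, S) = 5*S (B(Z, S) = S + 4*S = 5*S)
G(r) = (9 + r)/(8 + r)
E(O, T) = -2 (E(O, T) = 0 - 2 = -2)
E(6, B(-5, 1))*G(-3) = -2*(9 - 3)/(8 - 3) = -2*6/5 = -12/5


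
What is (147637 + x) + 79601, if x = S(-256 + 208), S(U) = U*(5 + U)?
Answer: 229302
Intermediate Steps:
x = 2064 (x = (-256 + 208)*(5 + (-256 + 208)) = -48*(5 - 48) = -48*(-43) = 2064)
(147637 + x) + 79601 = (147637 + 2064) + 79601 = 149701 + 79601 = 229302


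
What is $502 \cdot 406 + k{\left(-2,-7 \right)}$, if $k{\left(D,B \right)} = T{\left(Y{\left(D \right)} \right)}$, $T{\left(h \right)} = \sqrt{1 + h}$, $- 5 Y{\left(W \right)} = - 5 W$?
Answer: $203812 + i \approx 2.0381 \cdot 10^{5} + 1.0 i$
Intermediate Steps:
$Y{\left(W \right)} = W$ ($Y{\left(W \right)} = - \frac{\left(-5\right) W}{5} = W$)
$k{\left(D,B \right)} = \sqrt{1 + D}$
$502 \cdot 406 + k{\left(-2,-7 \right)} = 502 \cdot 406 + \sqrt{1 - 2} = 203812 + \sqrt{-1} = 203812 + i$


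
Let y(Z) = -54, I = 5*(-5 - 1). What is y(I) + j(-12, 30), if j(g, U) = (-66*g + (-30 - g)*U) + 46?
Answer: 244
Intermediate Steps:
I = -30 (I = 5*(-6) = -30)
j(g, U) = 46 - 66*g + U*(-30 - g) (j(g, U) = (-66*g + U*(-30 - g)) + 46 = 46 - 66*g + U*(-30 - g))
y(I) + j(-12, 30) = -54 + (46 - 66*(-12) - 30*30 - 1*30*(-12)) = -54 + (46 + 792 - 900 + 360) = -54 + 298 = 244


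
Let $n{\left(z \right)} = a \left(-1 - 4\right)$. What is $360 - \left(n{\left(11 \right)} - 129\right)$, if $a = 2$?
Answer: $499$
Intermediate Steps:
$n{\left(z \right)} = -10$ ($n{\left(z \right)} = 2 \left(-1 - 4\right) = 2 \left(-5\right) = -10$)
$360 - \left(n{\left(11 \right)} - 129\right) = 360 - \left(-10 - 129\right) = 360 - -139 = 360 + 139 = 499$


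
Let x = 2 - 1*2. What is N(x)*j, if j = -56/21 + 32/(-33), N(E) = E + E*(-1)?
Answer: 0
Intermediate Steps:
x = 0 (x = 2 - 2 = 0)
N(E) = 0 (N(E) = E - E = 0)
j = -40/11 (j = -56*1/21 + 32*(-1/33) = -8/3 - 32/33 = -40/11 ≈ -3.6364)
N(x)*j = 0*(-40/11) = 0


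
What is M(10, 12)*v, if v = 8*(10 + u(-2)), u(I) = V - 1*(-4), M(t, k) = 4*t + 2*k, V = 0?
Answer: 7168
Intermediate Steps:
M(t, k) = 2*k + 4*t
u(I) = 4 (u(I) = 0 - 1*(-4) = 0 + 4 = 4)
v = 112 (v = 8*(10 + 4) = 8*14 = 112)
M(10, 12)*v = (2*12 + 4*10)*112 = (24 + 40)*112 = 64*112 = 7168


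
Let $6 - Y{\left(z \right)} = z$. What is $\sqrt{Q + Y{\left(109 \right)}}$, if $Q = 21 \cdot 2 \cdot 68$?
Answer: $\sqrt{2753} \approx 52.469$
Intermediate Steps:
$Y{\left(z \right)} = 6 - z$
$Q = 2856$ ($Q = 42 \cdot 68 = 2856$)
$\sqrt{Q + Y{\left(109 \right)}} = \sqrt{2856 + \left(6 - 109\right)} = \sqrt{2856 - 103} = \sqrt{2753}$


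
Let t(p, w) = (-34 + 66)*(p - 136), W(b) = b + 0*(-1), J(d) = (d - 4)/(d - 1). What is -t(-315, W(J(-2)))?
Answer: 14432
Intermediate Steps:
J(d) = (-4 + d)/(-1 + d)
W(b) = b (W(b) = b + 0 = b)
t(p, w) = -4352 + 32*p (t(p, w) = 32*(-136 + p) = -4352 + 32*p)
-t(-315, W(J(-2))) = -(-4352 + 32*(-315)) = -(-4352 - 10080) = -1*(-14432) = 14432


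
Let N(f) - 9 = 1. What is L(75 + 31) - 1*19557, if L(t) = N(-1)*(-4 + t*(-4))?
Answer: -23837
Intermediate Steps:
N(f) = 10 (N(f) = 9 + 1 = 10)
L(t) = -40 - 40*t (L(t) = 10*(-4 + t*(-4)) = 10*(-4 - 4*t) = -40 - 40*t)
L(75 + 31) - 1*19557 = (-40 - 40*(75 + 31)) - 1*19557 = (-40 - 40*106) - 19557 = (-40 - 4240) - 19557 = -4280 - 19557 = -23837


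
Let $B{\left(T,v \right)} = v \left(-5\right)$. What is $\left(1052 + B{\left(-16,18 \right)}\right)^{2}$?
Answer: $925444$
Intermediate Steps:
$B{\left(T,v \right)} = - 5 v$
$\left(1052 + B{\left(-16,18 \right)}\right)^{2} = \left(1052 - 90\right)^{2} = 962^{2} = 925444$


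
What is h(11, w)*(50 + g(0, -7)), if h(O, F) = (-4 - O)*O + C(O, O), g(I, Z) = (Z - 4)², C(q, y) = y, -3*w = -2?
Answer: -26334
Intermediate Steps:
w = ⅔ (w = -⅓*(-2) = ⅔ ≈ 0.66667)
g(I, Z) = (-4 + Z)²
h(O, F) = O + O*(-4 - O) (h(O, F) = (-4 - O)*O + O = O*(-4 - O) + O = O + O*(-4 - O))
h(11, w)*(50 + g(0, -7)) = (11*(-3 - 1*11))*(50 + (-4 - 7)²) = (11*(-3 - 11))*(50 + (-11)²) = (11*(-14))*(50 + 121) = -154*171 = -26334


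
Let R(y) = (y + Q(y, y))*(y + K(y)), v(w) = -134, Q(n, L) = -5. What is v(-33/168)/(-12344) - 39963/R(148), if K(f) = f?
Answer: -5541265/5937464 ≈ -0.93327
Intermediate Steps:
R(y) = 2*y*(-5 + y) (R(y) = (y - 5)*(y + y) = (-5 + y)*(2*y) = 2*y*(-5 + y))
v(-33/168)/(-12344) - 39963/R(148) = -134/(-12344) - 39963*1/(296*(-5 + 148)) = -134*(-1/12344) - 39963/(2*148*143) = 67/6172 - 39963/42328 = 67/6172 - 39963*1/42328 = 67/6172 - 3633/3848 = -5541265/5937464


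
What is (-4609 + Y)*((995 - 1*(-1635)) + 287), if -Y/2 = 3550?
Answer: -34155153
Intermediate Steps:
Y = -7100 (Y = -2*3550 = -7100)
(-4609 + Y)*((995 - 1*(-1635)) + 287) = (-4609 - 7100)*((995 - 1*(-1635)) + 287) = -11709*((995 + 1635) + 287) = -11709*(2630 + 287) = -11709*2917 = -34155153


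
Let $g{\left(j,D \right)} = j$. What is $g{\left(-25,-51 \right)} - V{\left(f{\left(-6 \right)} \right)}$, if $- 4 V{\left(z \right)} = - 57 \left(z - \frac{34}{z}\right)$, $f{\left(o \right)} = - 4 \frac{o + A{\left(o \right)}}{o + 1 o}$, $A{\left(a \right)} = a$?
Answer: $- \frac{713}{8} \approx -89.125$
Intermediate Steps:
$f{\left(o \right)} = -4$ ($f{\left(o \right)} = - 4 \frac{o + o}{o + 1 o} = - 4 \frac{2 o}{o + o} = - 4 \frac{2 o}{2 o} = - 4 \cdot 2 o \frac{1}{2 o} = \left(-4\right) 1 = -4$)
$V{\left(z \right)} = - \frac{969}{2 z} + \frac{57 z}{4}$ ($V{\left(z \right)} = - \frac{\left(-57\right) \left(z - \frac{34}{z}\right)}{4} = - \frac{- 57 z + \frac{1938}{z}}{4} = - \frac{969}{2 z} + \frac{57 z}{4}$)
$g{\left(-25,-51 \right)} - V{\left(f{\left(-6 \right)} \right)} = -25 - \frac{57 \left(-34 + \left(-4\right)^{2}\right)}{4 \left(-4\right)} = -25 - \frac{57}{4} \left(- \frac{1}{4}\right) \left(-34 + 16\right) = -25 - \frac{57}{4} \left(- \frac{1}{4}\right) \left(-18\right) = -25 - \frac{513}{8} = - \frac{713}{8}$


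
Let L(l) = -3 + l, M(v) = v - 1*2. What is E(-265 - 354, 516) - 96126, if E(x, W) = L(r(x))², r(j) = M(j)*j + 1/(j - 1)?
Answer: 56799016055784961/384400 ≈ 1.4776e+11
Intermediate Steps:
M(v) = -2 + v (M(v) = v - 2 = -2 + v)
r(j) = 1/(-1 + j) + j*(-2 + j) (r(j) = (-2 + j)*j + 1/(j - 1) = j*(-2 + j) + 1/(-1 + j) = 1/(-1 + j) + j*(-2 + j))
E(x, W) = (-3 + (1 + x²*(-2 + x) - x*(-2 + x))/(-1 + x))²
E(-265 - 354, 516) - 96126 = (-4 + (-265 - 354) - (-265 - 354)³ + 3*(-265 - 354)²)²/(-1 + (-265 - 354))² - 96126 = (-4 - 619 - 1*(-619)³ + 3*(-619)²)²/(-1 - 619)² - 96126 = (-4 - 619 - 1*(-237176659) + 3*383161)²/(-620)² - 96126 = (-4 - 619 + 237176659 + 1149483)²/384400 - 96126 = (1/384400)*238325519² - 96126 = (1/384400)*56799053006619361 - 96126 = 56799053006619361/384400 - 96126 = 56799016055784961/384400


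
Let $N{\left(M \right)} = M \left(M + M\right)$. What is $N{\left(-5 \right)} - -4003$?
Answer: $4053$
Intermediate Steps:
$N{\left(M \right)} = 2 M^{2}$ ($N{\left(M \right)} = M 2 M = 2 M^{2}$)
$N{\left(-5 \right)} - -4003 = 2 \left(-5\right)^{2} - -4003 = 2 \cdot 25 + 4003 = 50 + 4003 = 4053$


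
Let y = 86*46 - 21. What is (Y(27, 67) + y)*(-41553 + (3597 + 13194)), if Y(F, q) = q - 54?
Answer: -97760376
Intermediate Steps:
Y(F, q) = -54 + q
y = 3935 (y = 3956 - 21 = 3935)
(Y(27, 67) + y)*(-41553 + (3597 + 13194)) = ((-54 + 67) + 3935)*(-41553 + (3597 + 13194)) = (13 + 3935)*(-41553 + 16791) = 3948*(-24762) = -97760376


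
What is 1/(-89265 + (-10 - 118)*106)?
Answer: -1/102833 ≈ -9.7245e-6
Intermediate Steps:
1/(-89265 + (-10 - 118)*106) = 1/(-89265 - 128*106) = 1/(-89265 - 13568) = 1/(-102833) = -1/102833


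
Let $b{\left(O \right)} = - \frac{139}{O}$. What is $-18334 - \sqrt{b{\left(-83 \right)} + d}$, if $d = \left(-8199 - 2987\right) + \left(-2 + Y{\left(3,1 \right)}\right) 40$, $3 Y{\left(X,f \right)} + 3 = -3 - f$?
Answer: $-18334 - \frac{i \sqrt{704186193}}{249} \approx -18334.0 - 106.57 i$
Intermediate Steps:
$Y{\left(X,f \right)} = -2 - \frac{f}{3}$ ($Y{\left(X,f \right)} = -1 + \frac{-3 - f}{3} = -1 - \left(1 + \frac{f}{3}\right) = -2 - \frac{f}{3}$)
$d = - \frac{34078}{3}$ ($d = \left(-8199 - 2987\right) + \left(-2 - \frac{7}{3}\right) 40 = -11186 + \left(-2 - \frac{7}{3}\right) 40 = -11186 - \frac{520}{3} = - \frac{34078}{3} \approx -11359.0$)
$-18334 - \sqrt{b{\left(-83 \right)} + d} = -18334 - \sqrt{- \frac{139}{-83} - \frac{34078}{3}} = -18334 - \sqrt{\left(-139\right) \left(- \frac{1}{83}\right) - \frac{34078}{3}} = -18334 - \sqrt{\frac{139}{83} - \frac{34078}{3}} = -18334 - \sqrt{- \frac{2828057}{249}} = -18334 - \frac{i \sqrt{704186193}}{249}$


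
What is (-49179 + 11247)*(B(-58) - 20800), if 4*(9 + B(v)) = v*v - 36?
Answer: 757767564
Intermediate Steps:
B(v) = -18 + v²/4 (B(v) = -9 + (v*v - 36)/4 = -9 + (v² - 36)/4 = -9 + (-36 + v²)/4 = -9 + (-9 + v²/4) = -18 + v²/4)
(-49179 + 11247)*(B(-58) - 20800) = (-49179 + 11247)*((-18 + (¼)*(-58)²) - 20800) = -37932*((-18 + (¼)*3364) - 20800) = -37932*((-18 + 841) - 20800) = -37932*(823 - 20800) = -37932*(-19977) = 757767564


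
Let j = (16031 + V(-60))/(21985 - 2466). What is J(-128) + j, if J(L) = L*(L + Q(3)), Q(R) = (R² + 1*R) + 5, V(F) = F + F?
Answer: 277341863/19519 ≈ 14209.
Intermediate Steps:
V(F) = 2*F
j = 15911/19519 (j = (16031 + 2*(-60))/(21985 - 2466) = (16031 - 120)/19519 = 15911*(1/19519) = 15911/19519 ≈ 0.81515)
Q(R) = 5 + R + R² (Q(R) = (R² + R) + 5 = (R + R²) + 5 = 5 + R + R²)
J(L) = L*(17 + L) (J(L) = L*(L + (5 + 3 + 3²)) = L*(L + (5 + 3 + 9)) = L*(L + 17) = L*(17 + L))
J(-128) + j = -128*(17 - 128) + 15911/19519 = -128*(-111) + 15911/19519 = 14208 + 15911/19519 = 277341863/19519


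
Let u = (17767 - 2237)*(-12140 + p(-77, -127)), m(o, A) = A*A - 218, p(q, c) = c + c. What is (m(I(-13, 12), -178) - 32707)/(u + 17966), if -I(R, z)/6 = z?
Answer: 1241/192460854 ≈ 6.4481e-6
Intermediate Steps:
p(q, c) = 2*c
I(R, z) = -6*z
m(o, A) = -218 + A² (m(o, A) = A² - 218 = -218 + A²)
u = -192478820 (u = (17767 - 2237)*(-12140 + 2*(-127)) = 15530*(-12140 - 254) = 15530*(-12394) = -192478820)
(m(I(-13, 12), -178) - 32707)/(u + 17966) = ((-218 + (-178)²) - 32707)/(-192478820 + 17966) = ((-218 + 31684) - 32707)/(-192460854) = (31466 - 32707)*(-1/192460854) = -1241*(-1/192460854) = 1241/192460854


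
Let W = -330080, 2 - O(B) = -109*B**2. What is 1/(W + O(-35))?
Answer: -1/196553 ≈ -5.0877e-6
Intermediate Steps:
O(B) = 2 + 109*B**2 (O(B) = 2 - (-109)*B**2 = 2 + 109*B**2)
1/(W + O(-35)) = 1/(-330080 + (2 + 109*(-35)**2)) = 1/(-330080 + (2 + 109*1225)) = 1/(-330080 + (2 + 133525)) = 1/(-330080 + 133527) = 1/(-196553) = -1/196553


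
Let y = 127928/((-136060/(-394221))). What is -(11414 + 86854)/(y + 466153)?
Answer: -3342586020/28464170317 ≈ -0.11743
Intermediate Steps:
y = 12607976022/34015 (y = 127928/((-136060*(-1/394221))) = 127928/(136060/394221) = 127928*(394221/136060) = 12607976022/34015 ≈ 3.7066e+5)
-(11414 + 86854)/(y + 466153) = -(11414 + 86854)/(12607976022/34015 + 466153) = -98268/28464170317/34015 = -98268*34015/28464170317 = -1*3342586020/28464170317 = -3342586020/28464170317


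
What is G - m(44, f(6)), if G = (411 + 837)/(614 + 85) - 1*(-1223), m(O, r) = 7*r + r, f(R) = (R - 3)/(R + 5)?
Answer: 3133533/2563 ≈ 1222.6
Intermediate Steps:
f(R) = (-3 + R)/(5 + R)
m(O, r) = 8*r
G = 285375/233 (G = 1248/699 + 1223 = 1248*(1/699) + 1223 = 416/233 + 1223 = 285375/233 ≈ 1224.8)
G - m(44, f(6)) = 285375/233 - 8*(-3 + 6)/(5 + 6) = 285375/233 - 8*3/11 = 285375/233 - 1*24/11 = 285375/233 - 24/11 = 3133533/2563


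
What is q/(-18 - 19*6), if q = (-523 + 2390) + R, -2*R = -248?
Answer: -181/12 ≈ -15.083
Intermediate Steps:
R = 124 (R = -½*(-248) = 124)
q = 1991 (q = (-523 + 2390) + 124 = 1867 + 124 = 1991)
q/(-18 - 19*6) = 1991/(-18 - 19*6) = 1991/(-18 - 114) = 1991/(-132) = 1991*(-1/132) = -181/12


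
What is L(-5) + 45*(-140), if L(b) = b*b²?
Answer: -6425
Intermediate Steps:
L(b) = b³
L(-5) + 45*(-140) = (-5)³ + 45*(-140) = -125 - 6300 = -6425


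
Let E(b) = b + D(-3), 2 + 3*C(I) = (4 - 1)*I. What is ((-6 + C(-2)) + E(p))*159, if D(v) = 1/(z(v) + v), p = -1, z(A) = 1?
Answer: -3233/2 ≈ -1616.5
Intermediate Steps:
D(v) = 1/(1 + v)
C(I) = -⅔ + I (C(I) = -⅔ + ((4 - 1)*I)/3 = -⅔ + (3*I)/3 = -⅔ + I)
E(b) = -½ + b (E(b) = b + 1/(1 - 3) = b + 1/(-2) = b - ½ = -½ + b)
((-6 + C(-2)) + E(p))*159 = ((-6 + (-⅔ - 2)) + (-½ - 1))*159 = ((-6 - 8/3) - 3/2)*159 = (-26/3 - 3/2)*159 = -61/6*159 = -3233/2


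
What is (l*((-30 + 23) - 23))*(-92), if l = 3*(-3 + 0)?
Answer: -24840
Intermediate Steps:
l = -9 (l = 3*(-3) = -9)
(l*((-30 + 23) - 23))*(-92) = -9*((-30 + 23) - 23)*(-92) = -9*(-7 - 23)*(-92) = -9*(-30)*(-92) = 270*(-92) = -24840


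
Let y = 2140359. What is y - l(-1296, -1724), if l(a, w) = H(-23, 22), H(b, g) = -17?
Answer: 2140376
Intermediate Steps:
l(a, w) = -17
y - l(-1296, -1724) = 2140359 - 1*(-17) = 2140359 + 17 = 2140376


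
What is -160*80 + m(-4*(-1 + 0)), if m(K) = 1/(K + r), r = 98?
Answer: -1305599/102 ≈ -12800.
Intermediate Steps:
m(K) = 1/(98 + K) (m(K) = 1/(K + 98) = 1/(98 + K))
-160*80 + m(-4*(-1 + 0)) = -160*80 + 1/(98 - 4*(-1 + 0)) = -12800 + 1/(98 - 4*(-1)) = -12800 + 1/(98 + 4) = -12800 + 1/102 = -1305599/102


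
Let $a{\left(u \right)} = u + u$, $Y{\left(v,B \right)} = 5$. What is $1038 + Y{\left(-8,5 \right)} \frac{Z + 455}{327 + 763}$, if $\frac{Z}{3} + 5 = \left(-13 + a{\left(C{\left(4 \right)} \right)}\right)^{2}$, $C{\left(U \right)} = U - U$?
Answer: $\frac{227231}{218} \approx 1042.3$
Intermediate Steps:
$C{\left(U \right)} = 0$
$a{\left(u \right)} = 2 u$
$Z = 492$ ($Z = -15 + 3 \left(-13 + 2 \cdot 0\right)^{2} = -15 + 3 \left(-13 + 0\right)^{2} = -15 + 3 \left(-13\right)^{2} = -15 + 3 \cdot 169 = -15 + 507 = 492$)
$1038 + Y{\left(-8,5 \right)} \frac{Z + 455}{327 + 763} = 1038 + 5 \frac{492 + 455}{327 + 763} = 1038 + 5 \cdot \frac{947}{1090} = 1038 + \frac{947}{218} = \frac{227231}{218}$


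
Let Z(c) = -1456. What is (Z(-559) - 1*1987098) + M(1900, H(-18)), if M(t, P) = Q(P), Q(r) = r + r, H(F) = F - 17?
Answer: -1988624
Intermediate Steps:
H(F) = -17 + F
Q(r) = 2*r
M(t, P) = 2*P
(Z(-559) - 1*1987098) + M(1900, H(-18)) = (-1456 - 1*1987098) + 2*(-17 - 18) = (-1456 - 1987098) + 2*(-35) = -1988554 - 70 = -1988624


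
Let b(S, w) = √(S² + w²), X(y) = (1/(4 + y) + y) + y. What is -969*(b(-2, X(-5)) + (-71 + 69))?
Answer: 1938 - 4845*√5 ≈ -8895.8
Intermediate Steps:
X(y) = 1/(4 + y) + 2*y (X(y) = (y + 1/(4 + y)) + y = 1/(4 + y) + 2*y)
-969*(b(-2, X(-5)) + (-71 + 69)) = -969*(√((-2)² + ((1 + 2*(-5)² + 8*(-5))/(4 - 5))²) + (-71 + 69)) = -969*(√(4 + ((1 + 2*25 - 40)/(-1))²) - 2) = -969*(√(4 + (-(1 + 50 - 40))²) - 2) = -969*(√(4 + (-1*11)²) - 2) = -969*(√(4 + (-11)²) - 2) = -969*(√(4 + 121) - 2) = -969*(√125 - 2) = -969*(5*√5 - 2) = -969*(-2 + 5*√5) = 1938 - 4845*√5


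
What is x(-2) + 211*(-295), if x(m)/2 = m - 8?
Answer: -62265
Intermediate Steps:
x(m) = -16 + 2*m (x(m) = 2*(m - 8) = 2*(-8 + m) = -16 + 2*m)
x(-2) + 211*(-295) = (-16 + 2*(-2)) + 211*(-295) = (-16 - 4) - 62245 = -20 - 62245 = -62265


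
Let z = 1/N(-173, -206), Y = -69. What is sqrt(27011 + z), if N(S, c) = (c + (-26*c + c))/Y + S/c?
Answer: sqrt(3040526444725249)/335509 ≈ 164.35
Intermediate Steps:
N(S, c) = 8*c/23 + S/c (N(S, c) = (c + (-26*c + c))/(-69) + S/c = (c - 25*c)*(-1/69) + S/c = -24*c*(-1/69) + S/c = 8*c/23 + S/c)
z = -4738/335509 (z = 1/((8/23)*(-206) - 173/(-206)) = 1/(-1648/23 - 173*(-1/206)) = 1/(-1648/23 + 173/206) = 1/(-335509/4738) = -4738/335509 ≈ -0.014122)
sqrt(27011 + z) = sqrt(27011 - 4738/335509) = sqrt(9062428861/335509) = sqrt(3040526444725249)/335509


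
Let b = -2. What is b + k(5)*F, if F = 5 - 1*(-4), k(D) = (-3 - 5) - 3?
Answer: -101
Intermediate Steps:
k(D) = -11 (k(D) = -8 - 3 = -11)
F = 9 (F = 5 + 4 = 9)
b + k(5)*F = -2 - 11*9 = -2 - 99 = -101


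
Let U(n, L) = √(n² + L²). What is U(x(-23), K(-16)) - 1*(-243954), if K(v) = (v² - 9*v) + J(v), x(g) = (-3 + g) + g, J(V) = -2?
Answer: 243954 + √160805 ≈ 2.4436e+5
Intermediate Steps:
x(g) = -3 + 2*g
K(v) = -2 + v² - 9*v (K(v) = (v² - 9*v) - 2 = -2 + v² - 9*v)
U(n, L) = √(L² + n²)
U(x(-23), K(-16)) - 1*(-243954) = √((-2 + (-16)² - 9*(-16))² + (-3 + 2*(-23))²) - 1*(-243954) = √((-2 + 256 + 144)² + (-3 - 46)²) + 243954 = √(398² + (-49)²) + 243954 = √(158404 + 2401) + 243954 = √160805 + 243954 = 243954 + √160805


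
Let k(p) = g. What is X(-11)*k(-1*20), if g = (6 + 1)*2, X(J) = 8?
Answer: 112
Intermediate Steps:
g = 14 (g = 7*2 = 14)
k(p) = 14
X(-11)*k(-1*20) = 8*14 = 112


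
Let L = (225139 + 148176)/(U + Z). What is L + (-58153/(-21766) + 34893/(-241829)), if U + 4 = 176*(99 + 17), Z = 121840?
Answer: 1928731662917879/374382370895764 ≈ 5.1518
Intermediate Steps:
U = 20412 (U = -4 + 176*(99 + 17) = -4 + 176*116 = -4 + 20416 = 20412)
L = 373315/142252 (L = (225139 + 148176)/(20412 + 121840) = 373315/142252 ≈ 2.6243)
L + (-58153/(-21766) + 34893/(-241829)) = 373315/142252 + (-58153/(-21766) + 34893/(-241829)) = 373315/142252 + (-58153*(-1/21766) + 34893*(-1/241829)) = 373315/142252 + (58153/21766 - 34893/241829) = 373315/142252 + 13303600799/5263650014 = 1928731662917879/374382370895764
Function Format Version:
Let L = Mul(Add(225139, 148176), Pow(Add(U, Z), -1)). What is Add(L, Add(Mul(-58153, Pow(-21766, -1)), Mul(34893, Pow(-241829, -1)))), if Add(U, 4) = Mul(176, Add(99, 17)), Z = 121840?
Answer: Rational(1928731662917879, 374382370895764) ≈ 5.1518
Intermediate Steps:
U = 20412 (U = Add(-4, Mul(176, Add(99, 17))) = Add(-4, Mul(176, 116)) = Add(-4, 20416) = 20412)
L = Rational(373315, 142252) (L = Mul(Add(225139, 148176), Pow(Add(20412, 121840), -1)) = Mul(373315, Pow(142252, -1)) = Mul(373315, Rational(1, 142252)) = Rational(373315, 142252) ≈ 2.6243)
Add(L, Add(Mul(-58153, Pow(-21766, -1)), Mul(34893, Pow(-241829, -1)))) = Add(Rational(373315, 142252), Add(Mul(-58153, Pow(-21766, -1)), Mul(34893, Pow(-241829, -1)))) = Add(Rational(373315, 142252), Add(Mul(-58153, Rational(-1, 21766)), Mul(34893, Rational(-1, 241829)))) = Add(Rational(373315, 142252), Add(Rational(58153, 21766), Rational(-34893, 241829))) = Add(Rational(373315, 142252), Rational(13303600799, 5263650014)) = Rational(1928731662917879, 374382370895764)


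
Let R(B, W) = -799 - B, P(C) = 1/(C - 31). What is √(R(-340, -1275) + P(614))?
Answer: 2*I*√39002117/583 ≈ 21.424*I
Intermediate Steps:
P(C) = 1/(-31 + C)
√(R(-340, -1275) + P(614)) = √((-799 - 1*(-340)) + 1/(-31 + 614)) = √((-799 + 340) + 1/583) = √(-459 + 1/583) = √(-267596/583) = 2*I*√39002117/583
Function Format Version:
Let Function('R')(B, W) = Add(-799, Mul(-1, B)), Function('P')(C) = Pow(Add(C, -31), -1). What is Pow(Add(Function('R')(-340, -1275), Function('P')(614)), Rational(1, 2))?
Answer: Mul(Rational(2, 583), I, Pow(39002117, Rational(1, 2))) ≈ Mul(21.424, I)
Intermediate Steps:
Function('P')(C) = Pow(Add(-31, C), -1)
Pow(Add(Function('R')(-340, -1275), Function('P')(614)), Rational(1, 2)) = Pow(Add(Add(-799, Mul(-1, -340)), Pow(Add(-31, 614), -1)), Rational(1, 2)) = Pow(Add(Add(-799, 340), Pow(583, -1)), Rational(1, 2)) = Pow(Add(-459, Rational(1, 583)), Rational(1, 2)) = Pow(Rational(-267596, 583), Rational(1, 2)) = Mul(Rational(2, 583), I, Pow(39002117, Rational(1, 2)))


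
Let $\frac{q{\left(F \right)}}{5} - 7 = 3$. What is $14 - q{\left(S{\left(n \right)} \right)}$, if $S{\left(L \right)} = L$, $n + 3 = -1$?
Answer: $-36$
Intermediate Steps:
$n = -4$ ($n = -3 - 1 = -4$)
$q{\left(F \right)} = 50$ ($q{\left(F \right)} = 35 + 5 \cdot 3 = 35 + 15 = 50$)
$14 - q{\left(S{\left(n \right)} \right)} = 14 - 50 = -36$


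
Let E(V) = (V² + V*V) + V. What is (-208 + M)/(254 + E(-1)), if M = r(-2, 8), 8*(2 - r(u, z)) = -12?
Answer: -409/510 ≈ -0.80196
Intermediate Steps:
r(u, z) = 7/2 (r(u, z) = 2 - ⅛*(-12) = 2 + 3/2 = 7/2)
M = 7/2 ≈ 3.5000
E(V) = V + 2*V² (E(V) = (V² + V²) + V = 2*V² + V = V + 2*V²)
(-208 + M)/(254 + E(-1)) = (-208 + 7/2)/(254 - (1 + 2*(-1))) = -409/(2*(254 - (1 - 2))) = -409/(2*(254 - 1*(-1))) = -409/(2*(254 + 1)) = -409/2/255 = -409/2*1/255 = -409/510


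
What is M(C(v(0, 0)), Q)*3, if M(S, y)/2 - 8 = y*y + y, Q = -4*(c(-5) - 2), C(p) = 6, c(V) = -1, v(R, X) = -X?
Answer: 984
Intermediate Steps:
Q = 12 (Q = -4*(-1 - 2) = -4*(-3) = 12)
M(S, y) = 16 + 2*y + 2*y² (M(S, y) = 16 + 2*(y*y + y) = 16 + 2*(y² + y) = 16 + 2*(y + y²) = 16 + (2*y + 2*y²) = 16 + 2*y + 2*y²)
M(C(v(0, 0)), Q)*3 = (16 + 2*12 + 2*12²)*3 = (16 + 24 + 2*144)*3 = (16 + 24 + 288)*3 = 328*3 = 984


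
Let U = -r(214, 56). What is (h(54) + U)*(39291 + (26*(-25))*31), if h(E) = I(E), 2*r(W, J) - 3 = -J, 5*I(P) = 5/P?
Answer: 13704956/27 ≈ 5.0759e+5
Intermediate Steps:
I(P) = 1/P (I(P) = (5/P)/5 = 1/P)
r(W, J) = 3/2 - J/2 (r(W, J) = 3/2 + (-J)/2 = 3/2 - J/2)
U = 53/2 (U = -(3/2 - ½*56) = -(3/2 - 28) = -1*(-53/2) = 53/2 ≈ 26.500)
h(E) = 1/E
(h(54) + U)*(39291 + (26*(-25))*31) = (1/54 + 53/2)*(39291 + (26*(-25))*31) = (1/54 + 53/2)*(39291 - 650*31) = 716*(39291 - 20150)/27 = (716/27)*19141 = 13704956/27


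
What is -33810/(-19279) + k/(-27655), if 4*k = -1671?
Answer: 3772277409/2132642980 ≈ 1.7688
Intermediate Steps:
k = -1671/4 (k = (¼)*(-1671) = -1671/4 ≈ -417.75)
-33810/(-19279) + k/(-27655) = -33810/(-19279) - 1671/4/(-27655) = -33810*(-1/19279) - 1671/4*(-1/27655) = 33810/19279 + 1671/110620 = 3772277409/2132642980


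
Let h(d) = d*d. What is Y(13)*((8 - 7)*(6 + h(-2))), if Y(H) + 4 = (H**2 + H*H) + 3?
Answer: 3370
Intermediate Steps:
Y(H) = -1 + 2*H**2 (Y(H) = -4 + ((H**2 + H*H) + 3) = -4 + ((H**2 + H**2) + 3) = -4 + (2*H**2 + 3) = -4 + (3 + 2*H**2) = -1 + 2*H**2)
h(d) = d**2
Y(13)*((8 - 7)*(6 + h(-2))) = (-1 + 2*13**2)*((8 - 7)*(6 + (-2)**2)) = (-1 + 2*169)*(1*(6 + 4)) = (-1 + 338)*(1*10) = 337*10 = 3370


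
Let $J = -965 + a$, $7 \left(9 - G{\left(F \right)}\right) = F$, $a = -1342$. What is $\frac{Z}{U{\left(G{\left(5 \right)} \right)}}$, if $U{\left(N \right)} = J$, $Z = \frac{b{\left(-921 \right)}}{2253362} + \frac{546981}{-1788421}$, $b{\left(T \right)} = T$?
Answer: $\frac{411397778621}{3099039179558138} \approx 0.00013275$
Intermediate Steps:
$G{\left(F \right)} = 9 - \frac{F}{7}$
$J = -2307$ ($J = -965 - 1342 = -2307$)
$Z = - \frac{1234193335863}{4029959921402}$ ($Z = - \frac{921}{2253362} + \frac{546981}{-1788421} = \left(-921\right) \frac{1}{2253362} + 546981 \left(- \frac{1}{1788421}\right) = - \frac{921}{2253362} - \frac{546981}{1788421} = - \frac{1234193335863}{4029959921402} \approx -0.30625$)
$U{\left(N \right)} = -2307$
$\frac{Z}{U{\left(G{\left(5 \right)} \right)}} = - \frac{1234193335863}{4029959921402 \left(-2307\right)} = \left(- \frac{1234193335863}{4029959921402}\right) \left(- \frac{1}{2307}\right) = \frac{411397778621}{3099039179558138}$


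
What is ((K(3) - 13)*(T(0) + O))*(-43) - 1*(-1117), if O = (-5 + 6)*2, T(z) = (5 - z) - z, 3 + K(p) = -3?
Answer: 6836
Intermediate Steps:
K(p) = -6 (K(p) = -3 - 3 = -6)
T(z) = 5 - 2*z
O = 2 (O = 1*2 = 2)
((K(3) - 13)*(T(0) + O))*(-43) - 1*(-1117) = ((-6 - 13)*((5 - 2*0) + 2))*(-43) - 1*(-1117) = -19*((5 + 0) + 2)*(-43) + 1117 = -19*(5 + 2)*(-43) + 1117 = -19*7*(-43) + 1117 = -133*(-43) + 1117 = 5719 + 1117 = 6836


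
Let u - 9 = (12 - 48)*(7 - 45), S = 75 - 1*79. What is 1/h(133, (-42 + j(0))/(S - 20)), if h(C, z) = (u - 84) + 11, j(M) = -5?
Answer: 1/1304 ≈ 0.00076687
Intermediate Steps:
S = -4 (S = 75 - 79 = -4)
u = 1377 (u = 9 + (12 - 48)*(7 - 45) = 9 - 36*(-38) = 9 + 1368 = 1377)
h(C, z) = 1304 (h(C, z) = (1377 - 84) + 11 = 1293 + 11 = 1304)
1/h(133, (-42 + j(0))/(S - 20)) = 1/1304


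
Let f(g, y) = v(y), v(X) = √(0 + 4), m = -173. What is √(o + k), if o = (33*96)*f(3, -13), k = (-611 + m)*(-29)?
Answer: 4*√1817 ≈ 170.51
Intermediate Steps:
v(X) = 2 (v(X) = √4 = 2)
f(g, y) = 2
k = 22736 (k = (-611 - 173)*(-29) = -784*(-29) = 22736)
o = 6336 (o = (33*96)*2 = 3168*2 = 6336)
√(o + k) = √(6336 + 22736) = √29072 = 4*√1817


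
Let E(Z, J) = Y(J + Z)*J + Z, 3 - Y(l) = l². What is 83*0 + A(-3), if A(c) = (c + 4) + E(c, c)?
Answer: 97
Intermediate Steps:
Y(l) = 3 - l²
E(Z, J) = Z + J*(3 - (J + Z)²) (E(Z, J) = (3 - (J + Z)²)*J + Z = J*(3 - (J + Z)²) + Z = Z + J*(3 - (J + Z)²))
A(c) = 4 + 2*c - c*(-3 + 4*c²) (A(c) = (c + 4) + (c - c*(-3 + (c + c)²)) = (4 + c) + (c - c*(-3 + (2*c)²)) = (4 + c) + (c - c*(-3 + 4*c²)) = 4 + 2*c - c*(-3 + 4*c²))
83*0 + A(-3) = 83*0 + (4 - 4*(-3)³ + 5*(-3)) = 0 + (4 - 4*(-27) - 15) = 0 + (4 + 108 - 15) = 0 + 97 = 97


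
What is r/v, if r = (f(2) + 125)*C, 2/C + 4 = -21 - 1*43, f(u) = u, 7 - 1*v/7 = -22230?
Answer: -127/5292406 ≈ -2.3997e-5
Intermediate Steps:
v = 155659 (v = 49 - 7*(-22230) = 49 + 155610 = 155659)
C = -1/34 (C = 2/(-4 + (-21 - 1*43)) = 2/(-4 + (-21 - 43)) = 2/(-4 - 64) = 2/(-68) = 2*(-1/68) = -1/34 ≈ -0.029412)
r = -127/34 (r = (2 + 125)*(-1/34) = 127*(-1/34) = -127/34 ≈ -3.7353)
r/v = -127/34/155659 = -127/34*1/155659 = -127/5292406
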